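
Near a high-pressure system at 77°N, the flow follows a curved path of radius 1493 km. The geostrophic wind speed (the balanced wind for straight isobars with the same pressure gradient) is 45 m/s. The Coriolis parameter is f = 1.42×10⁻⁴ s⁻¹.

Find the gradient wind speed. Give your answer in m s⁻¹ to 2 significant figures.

Around a high, pressure-gradient force acts outward with centrifugal, so Coriolis balances both:
fV = (1/ρ)|∂P/∂n| + V²/R  →  V² − fR·V + fR·V_g = 0
With fR = 1.42×10⁻⁴ × 1493×10³ m = 212 m/s:
V = [fR − √((fR)² − 4 fR V_g)]/2 = [212 − √(212² − 4×212×45)]/2 = 64.8 m/s
Supergeostrophic (V > V_g = 45 m/s), as expected around a high.

65 m s⁻¹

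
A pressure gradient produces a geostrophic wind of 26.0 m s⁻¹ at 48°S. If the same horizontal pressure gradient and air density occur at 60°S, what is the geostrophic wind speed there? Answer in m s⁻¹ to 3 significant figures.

22.3 m s⁻¹

With the same pressure gradient and density, V_g ∝ 1/f ∝ 1/sin φ.
V₂ = V₁ · sin φ₁ / sin φ₂ = 26.0 × sin 48° / sin 60°
V₂ = 26.0 × 0.7431/0.8660 = 22.3 m s⁻¹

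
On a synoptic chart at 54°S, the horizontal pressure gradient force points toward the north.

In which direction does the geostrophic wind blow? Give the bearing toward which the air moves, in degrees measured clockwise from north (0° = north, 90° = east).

270°

The pressure-gradient force points toward the north (bearing 000°).
Geostrophic balance: in the Southern Hemisphere the Coriolis force deflects motion to the left, so the geostrophic wind blows 90° to the left of the pressure-gradient force (low pressure on the right).
Rotating 000° by 90° counterclockwise gives 270° — the wind blows toward the west.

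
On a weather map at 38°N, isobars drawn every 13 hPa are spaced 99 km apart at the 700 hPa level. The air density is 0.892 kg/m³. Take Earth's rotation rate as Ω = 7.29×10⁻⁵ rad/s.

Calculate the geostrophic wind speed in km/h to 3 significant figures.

Coriolis parameter at 38°N:
f = 2Ω sin φ = 2 × 7.29×10⁻⁵ × sin 38° = 8.98×10⁻⁵ s⁻¹
Pressure gradient: |∂P/∂n| = 1300 Pa / 99000 m = 1.31×10⁻² Pa/m
Geostrophic balance (pressure-gradient force = Coriolis force):
V_g = (1/(fρ)) |∂P/∂n| = 1.31×10⁻² / (8.98×10⁻⁵ × 0.892) = 164 m/s
Converting: 164 m/s × 3.6 = 590 km/h

590 km/h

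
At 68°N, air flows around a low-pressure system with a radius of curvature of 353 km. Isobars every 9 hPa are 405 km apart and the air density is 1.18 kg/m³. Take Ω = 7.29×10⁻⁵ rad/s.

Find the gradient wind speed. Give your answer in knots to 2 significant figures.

22 knots

Coriolis parameter at 68°N:
f = 2Ω sin φ = 2 × 7.29×10⁻⁵ × sin 68° = 1.35×10⁻⁴ s⁻¹
Pressure gradient: |∂P/∂n| = 900 Pa / 405000 m = 2.22×10⁻³ Pa/m
Geostrophic speed: V_g = |∂P/∂n|/(fρ) = 2.22×10⁻³/(1.35×10⁻⁴ × 1.18) = 13.9 m/s
Around a low, centrifugal force acts outward with Coriolis, so pressure-gradient force balances both:
(1/ρ)|∂P/∂n| = fV + V²/R  →  V² + fR·V − fR·V_g = 0
With fR = 1.35×10⁻⁴ × 353×10³ m = 47.7 m/s:
V = [−fR + √((fR)² + 4 fR V_g)]/2 = [−47.7 + √(47.7² + 4×47.7×13.9)]/2 = 11.3 m/s
Subgeostrophic (V < V_g = 13.9 m/s), as expected around a low.
Converting: 11.3 m/s × 1.944 = 22 knots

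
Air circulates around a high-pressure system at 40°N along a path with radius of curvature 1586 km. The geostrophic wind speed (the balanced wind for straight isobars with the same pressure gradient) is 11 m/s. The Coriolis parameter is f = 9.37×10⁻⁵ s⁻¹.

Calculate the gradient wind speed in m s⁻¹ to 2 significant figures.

12 m s⁻¹

Around a high, pressure-gradient force acts outward with centrifugal, so Coriolis balances both:
fV = (1/ρ)|∂P/∂n| + V²/R  →  V² − fR·V + fR·V_g = 0
With fR = 9.37×10⁻⁵ × 1586×10³ m = 149 m/s:
V = [fR − √((fR)² − 4 fR V_g)]/2 = [149 − √(149² − 4×149×11)]/2 = 12 m/s
Supergeostrophic (V > V_g = 11 m/s), as expected around a high.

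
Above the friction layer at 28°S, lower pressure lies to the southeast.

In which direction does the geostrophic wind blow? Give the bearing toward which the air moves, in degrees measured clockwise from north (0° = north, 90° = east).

045°

The pressure-gradient force points toward the southeast (bearing 135°).
Geostrophic balance: in the Southern Hemisphere the Coriolis force deflects motion to the left, so the geostrophic wind blows 90° to the left of the pressure-gradient force (low pressure on the right).
Rotating 135° by 90° counterclockwise gives 045° — the wind blows toward the northeast.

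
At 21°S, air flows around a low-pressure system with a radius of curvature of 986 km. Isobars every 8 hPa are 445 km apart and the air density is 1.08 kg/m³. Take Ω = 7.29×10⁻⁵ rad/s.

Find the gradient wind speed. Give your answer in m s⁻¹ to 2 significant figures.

Coriolis parameter at 21°S:
f = 2Ω sin φ = 2 × 7.29×10⁻⁵ × sin 21° = 5.23×10⁻⁵ s⁻¹
Pressure gradient: |∂P/∂n| = 800 Pa / 445000 m = 1.80×10⁻³ Pa/m
Geostrophic speed: V_g = |∂P/∂n|/(fρ) = 1.80×10⁻³/(5.23×10⁻⁵ × 1.08) = 31.9 m/s
Around a low, centrifugal force acts outward with Coriolis, so pressure-gradient force balances both:
(1/ρ)|∂P/∂n| = fV + V²/R  →  V² + fR·V − fR·V_g = 0
With fR = 5.23×10⁻⁵ × 986×10³ m = 51.5 m/s:
V = [−fR + √((fR)² + 4 fR V_g)]/2 = [−51.5 + √(51.5² + 4×51.5×31.9)]/2 = 22.2 m/s
Subgeostrophic (V < V_g = 31.9 m/s), as expected around a low.

22 m s⁻¹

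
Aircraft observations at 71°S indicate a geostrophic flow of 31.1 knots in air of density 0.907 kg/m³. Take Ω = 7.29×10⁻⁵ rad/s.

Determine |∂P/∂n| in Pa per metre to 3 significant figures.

2.00×10⁻³ Pa/m

Coriolis parameter at 71°S:
f = 2Ω sin φ = 2 × 7.29×10⁻⁵ × sin 71° = 1.38×10⁻⁴ s⁻¹
Wind speed in SI: 31.1 knots = 16.0 m/s
Geostrophic balance rearranged: |∂P/∂n| = f ρ V_g
|∂P/∂n| = 1.38×10⁻⁴ × 0.907 × 16.0 = 2.00×10⁻³ Pa/m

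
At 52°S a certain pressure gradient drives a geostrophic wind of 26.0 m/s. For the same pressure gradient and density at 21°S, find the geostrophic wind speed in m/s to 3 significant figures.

With the same pressure gradient and density, V_g ∝ 1/f ∝ 1/sin φ.
V₂ = V₁ · sin φ₁ / sin φ₂ = 26.0 × sin 52° / sin 21°
V₂ = 26.0 × 0.7880/0.3584 = 57.2 m/s

57.2 m/s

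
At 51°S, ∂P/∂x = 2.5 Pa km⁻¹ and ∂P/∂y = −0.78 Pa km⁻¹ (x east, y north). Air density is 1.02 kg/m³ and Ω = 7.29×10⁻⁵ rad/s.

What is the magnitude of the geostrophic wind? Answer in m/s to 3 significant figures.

22.7 m/s

Coriolis parameter at 51°S:
f = 2Ω sin φ = 2 × 7.29×10⁻⁵ × sin 51° = 1.13×10⁻⁴ s⁻¹
In the Southern Hemisphere f is negative: f = −1.13×10⁻⁴ s⁻¹.
Component geostrophic relations (x east, y north):
u_g = −(1/(fρ)) ∂P/∂y,  v_g = (1/(fρ)) ∂P/∂x
u_g = −(−0.78×10⁻³)/(−1.13×10⁻⁴ × 1.02) = −6.75 m/s;  v_g = (2.5×10⁻³)/(−1.13×10⁻⁴ × 1.02) = −21.6 m/s
|V_g| = √(u_g² + v_g²) = 22.7 m/s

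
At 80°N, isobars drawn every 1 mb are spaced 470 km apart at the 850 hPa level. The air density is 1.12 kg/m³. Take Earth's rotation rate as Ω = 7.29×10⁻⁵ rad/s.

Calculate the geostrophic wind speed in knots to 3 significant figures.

2.57 knots

Coriolis parameter at 80°N:
f = 2Ω sin φ = 2 × 7.29×10⁻⁵ × sin 80° = 1.44×10⁻⁴ s⁻¹
Pressure gradient: |∂P/∂n| = 100 Pa / 470000 m = 2.13×10⁻⁴ Pa/m
Geostrophic balance (pressure-gradient force = Coriolis force):
V_g = (1/(fρ)) |∂P/∂n| = 2.13×10⁻⁴ / (1.44×10⁻⁴ × 1.12) = 1.32 m/s
Converting: 1.32 m/s × 1.944 = 2.57 knots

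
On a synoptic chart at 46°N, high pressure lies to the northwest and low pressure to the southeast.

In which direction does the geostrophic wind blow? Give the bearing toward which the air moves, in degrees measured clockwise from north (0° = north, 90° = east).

The pressure-gradient force points toward the southeast (bearing 135°).
Geostrophic balance: in the Northern Hemisphere the Coriolis force deflects motion to the right, so the geostrophic wind blows 90° to the right of the pressure-gradient force (low pressure on the left).
Rotating 135° by 90° clockwise gives 225° — the wind blows toward the southwest.

225°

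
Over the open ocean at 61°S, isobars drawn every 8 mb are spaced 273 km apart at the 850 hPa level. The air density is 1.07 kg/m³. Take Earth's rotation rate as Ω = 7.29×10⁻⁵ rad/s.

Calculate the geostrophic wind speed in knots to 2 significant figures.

Coriolis parameter at 61°S:
f = 2Ω sin φ = 2 × 7.29×10⁻⁵ × sin 61° = 1.28×10⁻⁴ s⁻¹
Pressure gradient: |∂P/∂n| = 800 Pa / 273000 m = 2.93×10⁻³ Pa/m
Geostrophic balance (pressure-gradient force = Coriolis force):
V_g = (1/(fρ)) |∂P/∂n| = 2.93×10⁻³ / (1.28×10⁻⁴ × 1.07) = 21.5 m/s
Converting: 21.5 m/s × 1.944 = 42 knots

42 knots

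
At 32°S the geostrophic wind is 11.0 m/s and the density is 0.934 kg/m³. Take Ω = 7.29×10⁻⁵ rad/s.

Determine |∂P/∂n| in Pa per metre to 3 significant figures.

Coriolis parameter at 32°S:
f = 2Ω sin φ = 2 × 7.29×10⁻⁵ × sin 32° = 7.73×10⁻⁵ s⁻¹
Geostrophic balance rearranged: |∂P/∂n| = f ρ V_g
|∂P/∂n| = 7.73×10⁻⁵ × 0.934 × 11.0 = 7.94×10⁻⁴ Pa/m

7.94×10⁻⁴ Pa/m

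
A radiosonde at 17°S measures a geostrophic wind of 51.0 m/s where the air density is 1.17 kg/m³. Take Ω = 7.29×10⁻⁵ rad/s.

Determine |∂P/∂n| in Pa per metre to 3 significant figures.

Coriolis parameter at 17°S:
f = 2Ω sin φ = 2 × 7.29×10⁻⁵ × sin 17° = 4.26×10⁻⁵ s⁻¹
Geostrophic balance rearranged: |∂P/∂n| = f ρ V_g
|∂P/∂n| = 4.26×10⁻⁵ × 1.17 × 51.0 = 2.54×10⁻³ Pa/m

2.54×10⁻³ Pa/m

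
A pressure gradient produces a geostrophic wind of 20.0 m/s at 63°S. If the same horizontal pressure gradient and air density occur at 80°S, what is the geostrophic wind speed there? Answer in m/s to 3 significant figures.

With the same pressure gradient and density, V_g ∝ 1/f ∝ 1/sin φ.
V₂ = V₁ · sin φ₁ / sin φ₂ = 20.0 × sin 63° / sin 80°
V₂ = 20.0 × 0.8910/0.9848 = 18.1 m/s

18.1 m/s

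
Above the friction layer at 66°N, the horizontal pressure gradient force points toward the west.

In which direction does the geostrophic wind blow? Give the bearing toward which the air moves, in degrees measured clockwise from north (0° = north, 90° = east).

The pressure-gradient force points toward the west (bearing 270°).
Geostrophic balance: in the Northern Hemisphere the Coriolis force deflects motion to the right, so the geostrophic wind blows 90° to the right of the pressure-gradient force (low pressure on the left).
Rotating 270° by 90° clockwise gives 000° — the wind blows toward the north.

000°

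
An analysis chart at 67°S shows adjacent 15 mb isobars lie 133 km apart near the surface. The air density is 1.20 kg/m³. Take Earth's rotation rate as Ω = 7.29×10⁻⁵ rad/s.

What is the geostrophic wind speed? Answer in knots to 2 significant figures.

Coriolis parameter at 67°S:
f = 2Ω sin φ = 2 × 7.29×10⁻⁵ × sin 67° = 1.34×10⁻⁴ s⁻¹
Pressure gradient: |∂P/∂n| = 1500 Pa / 133000 m = 1.13×10⁻² Pa/m
Geostrophic balance (pressure-gradient force = Coriolis force):
V_g = (1/(fρ)) |∂P/∂n| = 1.13×10⁻² / (1.34×10⁻⁴ × 1.20) = 70.0 m/s
Converting: 70.0 m/s × 1.944 = 140 knots

140 knots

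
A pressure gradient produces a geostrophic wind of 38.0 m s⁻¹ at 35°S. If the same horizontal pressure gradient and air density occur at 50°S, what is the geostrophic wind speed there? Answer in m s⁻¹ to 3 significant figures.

With the same pressure gradient and density, V_g ∝ 1/f ∝ 1/sin φ.
V₂ = V₁ · sin φ₁ / sin φ₂ = 38.0 × sin 35° / sin 50°
V₂ = 38.0 × 0.5736/0.7660 = 28.5 m s⁻¹

28.5 m s⁻¹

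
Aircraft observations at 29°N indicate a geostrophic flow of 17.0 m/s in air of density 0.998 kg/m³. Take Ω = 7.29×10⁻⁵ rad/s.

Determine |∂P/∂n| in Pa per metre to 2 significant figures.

1.2×10⁻³ Pa/m

Coriolis parameter at 29°N:
f = 2Ω sin φ = 2 × 7.29×10⁻⁵ × sin 29° = 7.07×10⁻⁵ s⁻¹
Geostrophic balance rearranged: |∂P/∂n| = f ρ V_g
|∂P/∂n| = 7.07×10⁻⁵ × 0.998 × 17.0 = 1.20×10⁻³ Pa/m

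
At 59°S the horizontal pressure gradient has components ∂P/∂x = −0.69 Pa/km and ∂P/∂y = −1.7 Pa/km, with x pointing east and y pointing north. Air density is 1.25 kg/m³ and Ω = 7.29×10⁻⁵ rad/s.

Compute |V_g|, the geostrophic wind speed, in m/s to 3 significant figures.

11.7 m/s

Coriolis parameter at 59°S:
f = 2Ω sin φ = 2 × 7.29×10⁻⁵ × sin 59° = 1.25×10⁻⁴ s⁻¹
In the Southern Hemisphere f is negative: f = −1.25×10⁻⁴ s⁻¹.
Component geostrophic relations (x east, y north):
u_g = −(1/(fρ)) ∂P/∂y,  v_g = (1/(fρ)) ∂P/∂x
u_g = −(−1.7×10⁻³)/(−1.25×10⁻⁴ × 1.25) = −10.9 m/s;  v_g = (−0.69×10⁻³)/(−1.25×10⁻⁴ × 1.25) = 4.42 m/s
|V_g| = √(u_g² + v_g²) = 11.7 m/s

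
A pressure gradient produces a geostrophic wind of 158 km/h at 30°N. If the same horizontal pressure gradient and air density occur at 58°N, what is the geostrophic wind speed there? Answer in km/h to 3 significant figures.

With the same pressure gradient and density, V_g ∝ 1/f ∝ 1/sin φ.
V₂ = V₁ · sin φ₁ / sin φ₂ = 158 × sin 30° / sin 58°
V₂ = 158 × 0.5000/0.8480 = 93.2 km/h

93.2 km/h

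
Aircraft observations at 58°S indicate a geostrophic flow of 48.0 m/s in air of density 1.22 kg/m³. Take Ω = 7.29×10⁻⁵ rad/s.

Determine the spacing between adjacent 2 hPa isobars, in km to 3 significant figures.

Coriolis parameter at 58°S:
f = 2Ω sin φ = 2 × 7.29×10⁻⁵ × sin 58° = 1.24×10⁻⁴ s⁻¹
Geostrophic balance rearranged: |∂P/∂n| = f ρ V_g
|∂P/∂n| = 1.24×10⁻⁴ × 1.22 × 48.0 = 7.24×10⁻³ Pa/m
Isobar spacing: Δn = ΔP/|∂P/∂n| = 200 Pa / 7.24×10⁻³ Pa/m = 27622 m ≈ 27.6 km

27.6 km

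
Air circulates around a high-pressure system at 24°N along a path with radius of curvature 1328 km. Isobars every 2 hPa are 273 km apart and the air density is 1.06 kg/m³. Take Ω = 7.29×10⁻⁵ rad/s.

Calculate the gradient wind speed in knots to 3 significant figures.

Coriolis parameter at 24°N:
f = 2Ω sin φ = 2 × 7.29×10⁻⁵ × sin 24° = 5.93×10⁻⁵ s⁻¹
Pressure gradient: |∂P/∂n| = 200 Pa / 273000 m = 7.33×10⁻⁴ Pa/m
Geostrophic speed: V_g = |∂P/∂n|/(fρ) = 7.33×10⁻⁴/(5.93×10⁻⁵ × 1.06) = 11.7 m/s
Around a high, pressure-gradient force acts outward with centrifugal, so Coriolis balances both:
fV = (1/ρ)|∂P/∂n| + V²/R  →  V² − fR·V + fR·V_g = 0
With fR = 5.93×10⁻⁵ × 1328×10³ m = 78.8 m/s:
V = [fR − √((fR)² − 4 fR V_g)]/2 = [78.8 − √(78.8² − 4×78.8×11.7)]/2 = 14.2 m/s
Supergeostrophic (V > V_g = 11.7 m/s), as expected around a high.
Converting: 14.2 m/s × 1.944 = 27.6 knots

27.6 knots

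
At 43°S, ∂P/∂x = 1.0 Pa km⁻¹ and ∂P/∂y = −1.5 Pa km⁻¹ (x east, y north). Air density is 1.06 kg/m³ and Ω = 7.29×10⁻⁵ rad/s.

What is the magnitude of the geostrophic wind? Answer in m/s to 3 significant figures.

17.1 m/s

Coriolis parameter at 43°S:
f = 2Ω sin φ = 2 × 7.29×10⁻⁵ × sin 43° = 9.94×10⁻⁵ s⁻¹
In the Southern Hemisphere f is negative: f = −9.94×10⁻⁵ s⁻¹.
Component geostrophic relations (x east, y north):
u_g = −(1/(fρ)) ∂P/∂y,  v_g = (1/(fρ)) ∂P/∂x
u_g = −(−1.5×10⁻³)/(−9.94×10⁻⁵ × 1.06) = −14.2 m/s;  v_g = (1.0×10⁻³)/(−9.94×10⁻⁵ × 1.06) = −9.49 m/s
|V_g| = √(u_g² + v_g²) = 17.1 m/s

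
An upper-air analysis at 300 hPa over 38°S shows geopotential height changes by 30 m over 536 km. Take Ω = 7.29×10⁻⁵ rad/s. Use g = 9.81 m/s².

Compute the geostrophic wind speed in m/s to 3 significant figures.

Coriolis parameter at 38°S:
f = 2Ω sin φ = 2 × 7.29×10⁻⁵ × sin 38° = 8.98×10⁻⁵ s⁻¹
Height gradient: |∂Z/∂n| = 30 m / 536000 m = 5.60×10⁻⁵
On a pressure surface, geostrophic balance gives V_g = (g/f)|∂Z/∂n|:
V_g = 9.81 × 5.60×10⁻⁵ / 8.98×10⁻⁵ = 6.12 m/s

6.12 m/s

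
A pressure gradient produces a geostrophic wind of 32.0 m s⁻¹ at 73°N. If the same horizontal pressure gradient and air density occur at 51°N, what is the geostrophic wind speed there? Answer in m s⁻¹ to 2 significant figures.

39 m s⁻¹

With the same pressure gradient and density, V_g ∝ 1/f ∝ 1/sin φ.
V₂ = V₁ · sin φ₁ / sin φ₂ = 32.0 × sin 73° / sin 51°
V₂ = 32.0 × 0.9563/0.7771 = 39 m s⁻¹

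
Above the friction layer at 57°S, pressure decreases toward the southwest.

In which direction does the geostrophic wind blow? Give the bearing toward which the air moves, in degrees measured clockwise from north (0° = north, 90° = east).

135°

The pressure-gradient force points toward the southwest (bearing 225°).
Geostrophic balance: in the Southern Hemisphere the Coriolis force deflects motion to the left, so the geostrophic wind blows 90° to the left of the pressure-gradient force (low pressure on the right).
Rotating 225° by 90° counterclockwise gives 135° — the wind blows toward the southeast.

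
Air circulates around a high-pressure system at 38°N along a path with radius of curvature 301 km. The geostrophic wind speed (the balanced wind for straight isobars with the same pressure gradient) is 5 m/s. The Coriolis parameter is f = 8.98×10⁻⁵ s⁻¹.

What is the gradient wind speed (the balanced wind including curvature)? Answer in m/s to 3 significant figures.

Around a high, pressure-gradient force acts outward with centrifugal, so Coriolis balances both:
fV = (1/ρ)|∂P/∂n| + V²/R  →  V² − fR·V + fR·V_g = 0
With fR = 8.98×10⁻⁵ × 301×10³ m = 27.0 m/s:
V = [fR − √((fR)² − 4 fR V_g)]/2 = [27.0 − √(27.0² − 4×27.0×5)]/2 = 6.62 m/s
Supergeostrophic (V > V_g = 5 m/s), as expected around a high.

6.62 m/s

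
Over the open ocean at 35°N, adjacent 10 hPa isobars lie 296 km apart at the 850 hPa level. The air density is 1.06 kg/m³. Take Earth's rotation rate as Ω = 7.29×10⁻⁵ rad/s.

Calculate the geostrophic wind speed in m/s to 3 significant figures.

38.1 m/s

Coriolis parameter at 35°N:
f = 2Ω sin φ = 2 × 7.29×10⁻⁵ × sin 35° = 8.36×10⁻⁵ s⁻¹
Pressure gradient: |∂P/∂n| = 1000 Pa / 296000 m = 3.38×10⁻³ Pa/m
Geostrophic balance (pressure-gradient force = Coriolis force):
V_g = (1/(fρ)) |∂P/∂n| = 3.38×10⁻³ / (8.36×10⁻⁵ × 1.06) = 38.1 m/s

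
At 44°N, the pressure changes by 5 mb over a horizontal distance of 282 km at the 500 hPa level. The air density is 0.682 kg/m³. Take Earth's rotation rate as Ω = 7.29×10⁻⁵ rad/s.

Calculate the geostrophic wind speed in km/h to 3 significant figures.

Coriolis parameter at 44°N:
f = 2Ω sin φ = 2 × 7.29×10⁻⁵ × sin 44° = 1.01×10⁻⁴ s⁻¹
Pressure gradient: |∂P/∂n| = 500 Pa / 282000 m = 1.77×10⁻³ Pa/m
Geostrophic balance (pressure-gradient force = Coriolis force):
V_g = (1/(fρ)) |∂P/∂n| = 1.77×10⁻³ / (1.01×10⁻⁴ × 0.682) = 25.7 m/s
Converting: 25.7 m/s × 3.6 = 92.4 km/h

92.4 km/h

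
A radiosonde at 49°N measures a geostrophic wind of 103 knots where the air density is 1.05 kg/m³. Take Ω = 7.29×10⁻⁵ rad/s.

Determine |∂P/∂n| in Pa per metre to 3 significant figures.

6.12×10⁻³ Pa/m

Coriolis parameter at 49°N:
f = 2Ω sin φ = 2 × 7.29×10⁻⁵ × sin 49° = 1.10×10⁻⁴ s⁻¹
Wind speed in SI: 103 knots = 53.0 m/s
Geostrophic balance rearranged: |∂P/∂n| = f ρ V_g
|∂P/∂n| = 1.10×10⁻⁴ × 1.05 × 53.0 = 6.12×10⁻³ Pa/m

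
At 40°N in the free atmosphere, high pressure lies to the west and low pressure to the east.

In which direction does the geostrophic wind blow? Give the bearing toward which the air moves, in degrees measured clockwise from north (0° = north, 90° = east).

The pressure-gradient force points toward the east (bearing 090°).
Geostrophic balance: in the Northern Hemisphere the Coriolis force deflects motion to the right, so the geostrophic wind blows 90° to the right of the pressure-gradient force (low pressure on the left).
Rotating 090° by 90° clockwise gives 180° — the wind blows toward the south.

180°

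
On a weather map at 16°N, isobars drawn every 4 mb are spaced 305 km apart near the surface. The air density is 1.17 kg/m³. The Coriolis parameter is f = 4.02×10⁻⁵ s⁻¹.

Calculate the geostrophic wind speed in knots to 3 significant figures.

54.2 knots

Pressure gradient: |∂P/∂n| = 400 Pa / 305000 m = 1.31×10⁻³ Pa/m
Geostrophic balance (pressure-gradient force = Coriolis force):
V_g = (1/(fρ)) |∂P/∂n| = 1.31×10⁻³ / (4.02×10⁻⁵ × 1.17) = 27.9 m/s
Converting: 27.9 m/s × 1.944 = 54.2 knots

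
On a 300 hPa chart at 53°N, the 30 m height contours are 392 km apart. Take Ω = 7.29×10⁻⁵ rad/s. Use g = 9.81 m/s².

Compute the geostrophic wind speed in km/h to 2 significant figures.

23 km/h

Coriolis parameter at 53°N:
f = 2Ω sin φ = 2 × 7.29×10⁻⁵ × sin 53° = 1.16×10⁻⁴ s⁻¹
Height gradient: |∂Z/∂n| = 30 m / 392000 m = 7.65×10⁻⁵
On a pressure surface, geostrophic balance gives V_g = (g/f)|∂Z/∂n|:
V_g = 9.81 × 7.65×10⁻⁵ / 1.16×10⁻⁴ = 6.45 m/s
Converting: 6.45 m/s × 3.6 = 23 km/h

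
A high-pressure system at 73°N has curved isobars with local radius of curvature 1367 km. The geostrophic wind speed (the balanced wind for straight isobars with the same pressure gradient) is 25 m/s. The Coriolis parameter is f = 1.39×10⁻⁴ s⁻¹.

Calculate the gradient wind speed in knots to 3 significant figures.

Around a high, pressure-gradient force acts outward with centrifugal, so Coriolis balances both:
fV = (1/ρ)|∂P/∂n| + V²/R  →  V² − fR·V + fR·V_g = 0
With fR = 1.39×10⁻⁴ × 1367×10³ m = 190 m/s:
V = [fR − √((fR)² − 4 fR V_g)]/2 = [190 − √(190² − 4×190×25)]/2 = 29.6 m/s
Supergeostrophic (V > V_g = 25 m/s), as expected around a high.
Converting: 29.6 m/s × 1.944 = 57.6 knots

57.6 knots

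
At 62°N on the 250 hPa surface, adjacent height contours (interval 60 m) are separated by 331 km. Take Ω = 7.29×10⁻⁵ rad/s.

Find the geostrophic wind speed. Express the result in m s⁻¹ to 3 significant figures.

13.8 m s⁻¹

Coriolis parameter at 62°N:
f = 2Ω sin φ = 2 × 7.29×10⁻⁵ × sin 62° = 1.29×10⁻⁴ s⁻¹
Height gradient: |∂Z/∂n| = 60 m / 331000 m = 1.81×10⁻⁴
On a pressure surface, geostrophic balance gives V_g = (g/f)|∂Z/∂n|:
V_g = 9.81 × 1.81×10⁻⁴ / 1.29×10⁻⁴ = 13.8 m/s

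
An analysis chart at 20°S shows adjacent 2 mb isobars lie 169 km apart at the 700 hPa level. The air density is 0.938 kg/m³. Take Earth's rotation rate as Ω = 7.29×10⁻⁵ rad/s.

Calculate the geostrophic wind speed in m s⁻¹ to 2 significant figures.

25 m s⁻¹

Coriolis parameter at 20°S:
f = 2Ω sin φ = 2 × 7.29×10⁻⁵ × sin 20° = 4.99×10⁻⁵ s⁻¹
Pressure gradient: |∂P/∂n| = 200 Pa / 169000 m = 1.18×10⁻³ Pa/m
Geostrophic balance (pressure-gradient force = Coriolis force):
V_g = (1/(fρ)) |∂P/∂n| = 1.18×10⁻³ / (4.99×10⁻⁵ × 0.938) = 25.3 m/s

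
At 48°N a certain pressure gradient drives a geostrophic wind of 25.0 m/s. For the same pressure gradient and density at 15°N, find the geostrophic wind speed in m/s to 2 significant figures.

With the same pressure gradient and density, V_g ∝ 1/f ∝ 1/sin φ.
V₂ = V₁ · sin φ₁ / sin φ₂ = 25.0 × sin 48° / sin 15°
V₂ = 25.0 × 0.7431/0.2588 = 72 m/s

72 m/s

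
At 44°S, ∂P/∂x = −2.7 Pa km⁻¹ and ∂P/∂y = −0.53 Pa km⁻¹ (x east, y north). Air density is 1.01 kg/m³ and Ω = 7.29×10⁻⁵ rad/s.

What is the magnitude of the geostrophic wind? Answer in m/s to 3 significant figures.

Coriolis parameter at 44°S:
f = 2Ω sin φ = 2 × 7.29×10⁻⁵ × sin 44° = 1.01×10⁻⁴ s⁻¹
In the Southern Hemisphere f is negative: f = −1.01×10⁻⁴ s⁻¹.
Component geostrophic relations (x east, y north):
u_g = −(1/(fρ)) ∂P/∂y,  v_g = (1/(fρ)) ∂P/∂x
u_g = −(−0.53×10⁻³)/(−1.01×10⁻⁴ × 1.01) = −5.18 m/s;  v_g = (−2.7×10⁻³)/(−1.01×10⁻⁴ × 1.01) = 26.4 m/s
|V_g| = √(u_g² + v_g²) = 26.9 m/s

26.9 m/s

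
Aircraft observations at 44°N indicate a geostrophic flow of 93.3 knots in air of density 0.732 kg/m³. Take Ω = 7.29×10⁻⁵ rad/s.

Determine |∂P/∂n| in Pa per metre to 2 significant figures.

3.6×10⁻³ Pa/m

Coriolis parameter at 44°N:
f = 2Ω sin φ = 2 × 7.29×10⁻⁵ × sin 44° = 1.01×10⁻⁴ s⁻¹
Wind speed in SI: 93.3 knots = 48.0 m/s
Geostrophic balance rearranged: |∂P/∂n| = f ρ V_g
|∂P/∂n| = 1.01×10⁻⁴ × 0.732 × 48.0 = 3.56×10⁻³ Pa/m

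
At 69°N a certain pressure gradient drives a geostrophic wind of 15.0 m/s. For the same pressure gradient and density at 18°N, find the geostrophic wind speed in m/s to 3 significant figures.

45.3 m/s

With the same pressure gradient and density, V_g ∝ 1/f ∝ 1/sin φ.
V₂ = V₁ · sin φ₁ / sin φ₂ = 15.0 × sin 69° / sin 18°
V₂ = 15.0 × 0.9336/0.3090 = 45.3 m/s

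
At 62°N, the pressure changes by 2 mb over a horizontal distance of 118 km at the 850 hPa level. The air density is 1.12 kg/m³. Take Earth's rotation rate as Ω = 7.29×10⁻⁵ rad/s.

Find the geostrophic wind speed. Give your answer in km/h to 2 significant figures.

Coriolis parameter at 62°N:
f = 2Ω sin φ = 2 × 7.29×10⁻⁵ × sin 62° = 1.29×10⁻⁴ s⁻¹
Pressure gradient: |∂P/∂n| = 200 Pa / 118000 m = 1.69×10⁻³ Pa/m
Geostrophic balance (pressure-gradient force = Coriolis force):
V_g = (1/(fρ)) |∂P/∂n| = 1.69×10⁻³ / (1.29×10⁻⁴ × 1.12) = 11.8 m/s
Converting: 11.8 m/s × 3.6 = 42 km/h

42 km/h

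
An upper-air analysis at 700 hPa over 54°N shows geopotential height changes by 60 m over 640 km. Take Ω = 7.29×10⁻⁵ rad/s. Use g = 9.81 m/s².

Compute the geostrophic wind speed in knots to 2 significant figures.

Coriolis parameter at 54°N:
f = 2Ω sin φ = 2 × 7.29×10⁻⁵ × sin 54° = 1.18×10⁻⁴ s⁻¹
Height gradient: |∂Z/∂n| = 60 m / 640000 m = 9.38×10⁻⁵
On a pressure surface, geostrophic balance gives V_g = (g/f)|∂Z/∂n|:
V_g = 9.81 × 9.38×10⁻⁵ / 1.18×10⁻⁴ = 7.80 m/s
Converting: 7.80 m/s × 1.944 = 15 knots

15 knots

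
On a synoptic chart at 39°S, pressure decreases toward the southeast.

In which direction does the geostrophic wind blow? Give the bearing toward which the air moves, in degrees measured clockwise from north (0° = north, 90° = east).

The pressure-gradient force points toward the southeast (bearing 135°).
Geostrophic balance: in the Southern Hemisphere the Coriolis force deflects motion to the left, so the geostrophic wind blows 90° to the left of the pressure-gradient force (low pressure on the right).
Rotating 135° by 90° counterclockwise gives 045° — the wind blows toward the northeast.

045°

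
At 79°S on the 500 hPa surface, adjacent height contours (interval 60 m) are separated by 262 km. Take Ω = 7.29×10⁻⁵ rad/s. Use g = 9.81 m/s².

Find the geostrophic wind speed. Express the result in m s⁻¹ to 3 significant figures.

Coriolis parameter at 79°S:
f = 2Ω sin φ = 2 × 7.29×10⁻⁵ × sin 79° = 1.43×10⁻⁴ s⁻¹
Height gradient: |∂Z/∂n| = 60 m / 262000 m = 2.29×10⁻⁴
On a pressure surface, geostrophic balance gives V_g = (g/f)|∂Z/∂n|:
V_g = 9.81 × 2.29×10⁻⁴ / 1.43×10⁻⁴ = 15.7 m/s

15.7 m s⁻¹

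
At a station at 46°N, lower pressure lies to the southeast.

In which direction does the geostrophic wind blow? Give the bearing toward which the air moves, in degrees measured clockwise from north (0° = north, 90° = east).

The pressure-gradient force points toward the southeast (bearing 135°).
Geostrophic balance: in the Northern Hemisphere the Coriolis force deflects motion to the right, so the geostrophic wind blows 90° to the right of the pressure-gradient force (low pressure on the left).
Rotating 135° by 90° clockwise gives 225° — the wind blows toward the southwest.

225°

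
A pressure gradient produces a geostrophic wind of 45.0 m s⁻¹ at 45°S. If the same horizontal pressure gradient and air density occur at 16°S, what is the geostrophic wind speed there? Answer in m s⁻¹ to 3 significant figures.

With the same pressure gradient and density, V_g ∝ 1/f ∝ 1/sin φ.
V₂ = V₁ · sin φ₁ / sin φ₂ = 45.0 × sin 45° / sin 16°
V₂ = 45.0 × 0.7071/0.2756 = 115 m s⁻¹

115 m s⁻¹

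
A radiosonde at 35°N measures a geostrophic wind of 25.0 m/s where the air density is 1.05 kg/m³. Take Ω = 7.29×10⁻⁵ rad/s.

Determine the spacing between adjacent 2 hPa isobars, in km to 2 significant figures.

Coriolis parameter at 35°N:
f = 2Ω sin φ = 2 × 7.29×10⁻⁵ × sin 35° = 8.36×10⁻⁵ s⁻¹
Geostrophic balance rearranged: |∂P/∂n| = f ρ V_g
|∂P/∂n| = 8.36×10⁻⁵ × 1.05 × 25.0 = 2.20×10⁻³ Pa/m
Isobar spacing: Δn = ΔP/|∂P/∂n| = 200 Pa / 2.20×10⁻³ Pa/m = 91107 m ≈ 91 km

91 km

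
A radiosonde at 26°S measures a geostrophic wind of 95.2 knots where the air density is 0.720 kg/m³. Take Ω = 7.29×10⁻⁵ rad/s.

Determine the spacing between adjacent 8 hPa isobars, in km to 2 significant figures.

Coriolis parameter at 26°S:
f = 2Ω sin φ = 2 × 7.29×10⁻⁵ × sin 26° = 6.39×10⁻⁵ s⁻¹
Wind speed in SI: 95.2 knots = 49.0 m/s
Geostrophic balance rearranged: |∂P/∂n| = f ρ V_g
|∂P/∂n| = 6.39×10⁻⁵ × 0.720 × 49.0 = 2.25×10⁻³ Pa/m
Isobar spacing: Δn = ΔP/|∂P/∂n| = 800 Pa / 2.25×10⁻³ Pa/m = 354963 m ≈ 350 km

350 km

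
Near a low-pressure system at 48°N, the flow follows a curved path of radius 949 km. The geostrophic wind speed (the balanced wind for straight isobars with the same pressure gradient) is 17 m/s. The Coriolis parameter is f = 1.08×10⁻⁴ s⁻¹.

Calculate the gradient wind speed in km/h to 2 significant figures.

53 km/h

Around a low, centrifugal force acts outward with Coriolis, so pressure-gradient force balances both:
(1/ρ)|∂P/∂n| = fV + V²/R  →  V² + fR·V − fR·V_g = 0
With fR = 1.08×10⁻⁴ × 949×10³ m = 102 m/s:
V = [−fR + √((fR)² + 4 fR V_g)]/2 = [−102 + √(102² + 4×102×17)]/2 = 14.8 m/s
Subgeostrophic (V < V_g = 17 m/s), as expected around a low.
Converting: 14.8 m/s × 3.6 = 53 km/h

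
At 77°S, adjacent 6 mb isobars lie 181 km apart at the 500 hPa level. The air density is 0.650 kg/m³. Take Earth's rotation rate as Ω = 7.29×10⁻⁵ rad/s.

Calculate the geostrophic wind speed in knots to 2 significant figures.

Coriolis parameter at 77°S:
f = 2Ω sin φ = 2 × 7.29×10⁻⁵ × sin 77° = 1.42×10⁻⁴ s⁻¹
Pressure gradient: |∂P/∂n| = 600 Pa / 181000 m = 3.31×10⁻³ Pa/m
Geostrophic balance (pressure-gradient force = Coriolis force):
V_g = (1/(fρ)) |∂P/∂n| = 3.31×10⁻³ / (1.42×10⁻⁴ × 0.650) = 35.9 m/s
Converting: 35.9 m/s × 1.944 = 70 knots

70 knots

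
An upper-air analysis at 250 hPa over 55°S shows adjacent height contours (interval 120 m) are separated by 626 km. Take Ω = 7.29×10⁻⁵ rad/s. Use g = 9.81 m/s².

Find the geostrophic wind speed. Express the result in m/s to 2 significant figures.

Coriolis parameter at 55°S:
f = 2Ω sin φ = 2 × 7.29×10⁻⁵ × sin 55° = 1.19×10⁻⁴ s⁻¹
Height gradient: |∂Z/∂n| = 120 m / 626000 m = 1.92×10⁻⁴
On a pressure surface, geostrophic balance gives V_g = (g/f)|∂Z/∂n|:
V_g = 9.81 × 1.92×10⁻⁴ / 1.19×10⁻⁴ = 15.7 m/s

16 m/s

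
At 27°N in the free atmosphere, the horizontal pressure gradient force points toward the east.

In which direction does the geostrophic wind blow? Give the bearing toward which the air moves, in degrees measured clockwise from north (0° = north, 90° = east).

The pressure-gradient force points toward the east (bearing 090°).
Geostrophic balance: in the Northern Hemisphere the Coriolis force deflects motion to the right, so the geostrophic wind blows 90° to the right of the pressure-gradient force (low pressure on the left).
Rotating 090° by 90° clockwise gives 180° — the wind blows toward the south.

180°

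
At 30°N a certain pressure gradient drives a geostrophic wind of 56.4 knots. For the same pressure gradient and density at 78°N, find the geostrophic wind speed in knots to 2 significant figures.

With the same pressure gradient and density, V_g ∝ 1/f ∝ 1/sin φ.
V₂ = V₁ · sin φ₁ / sin φ₂ = 56.4 × sin 30° / sin 78°
V₂ = 56.4 × 0.5000/0.9781 = 29 knots

29 knots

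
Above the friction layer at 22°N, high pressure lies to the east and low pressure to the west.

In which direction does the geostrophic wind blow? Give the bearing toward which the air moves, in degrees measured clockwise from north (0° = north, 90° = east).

000°

The pressure-gradient force points toward the west (bearing 270°).
Geostrophic balance: in the Northern Hemisphere the Coriolis force deflects motion to the right, so the geostrophic wind blows 90° to the right of the pressure-gradient force (low pressure on the left).
Rotating 270° by 90° clockwise gives 000° — the wind blows toward the north.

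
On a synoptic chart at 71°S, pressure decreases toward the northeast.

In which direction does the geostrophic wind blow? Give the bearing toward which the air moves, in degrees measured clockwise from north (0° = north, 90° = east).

The pressure-gradient force points toward the northeast (bearing 045°).
Geostrophic balance: in the Southern Hemisphere the Coriolis force deflects motion to the left, so the geostrophic wind blows 90° to the left of the pressure-gradient force (low pressure on the right).
Rotating 045° by 90° counterclockwise gives 315° — the wind blows toward the northwest.

315°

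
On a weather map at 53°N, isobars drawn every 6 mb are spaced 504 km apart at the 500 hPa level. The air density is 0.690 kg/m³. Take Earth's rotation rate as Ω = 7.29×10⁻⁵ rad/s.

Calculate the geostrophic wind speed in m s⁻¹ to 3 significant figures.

14.8 m s⁻¹

Coriolis parameter at 53°N:
f = 2Ω sin φ = 2 × 7.29×10⁻⁵ × sin 53° = 1.16×10⁻⁴ s⁻¹
Pressure gradient: |∂P/∂n| = 600 Pa / 504000 m = 1.19×10⁻³ Pa/m
Geostrophic balance (pressure-gradient force = Coriolis force):
V_g = (1/(fρ)) |∂P/∂n| = 1.19×10⁻³ / (1.16×10⁻⁴ × 0.690) = 14.8 m/s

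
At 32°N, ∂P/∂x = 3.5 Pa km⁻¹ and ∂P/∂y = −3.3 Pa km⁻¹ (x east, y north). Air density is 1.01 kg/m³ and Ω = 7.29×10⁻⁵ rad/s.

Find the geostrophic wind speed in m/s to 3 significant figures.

Coriolis parameter at 32°N:
f = 2Ω sin φ = 2 × 7.29×10⁻⁵ × sin 32° = 7.73×10⁻⁵ s⁻¹
Component geostrophic relations (x east, y north):
u_g = −(1/(fρ)) ∂P/∂y,  v_g = (1/(fρ)) ∂P/∂x
u_g = −(−3.3×10⁻³)/(7.73×10⁻⁵ × 1.01) = 42.3 m/s;  v_g = (3.5×10⁻³)/(7.73×10⁻⁵ × 1.01) = 44.9 m/s
|V_g| = √(u_g² + v_g²) = 61.6 m/s

61.6 m/s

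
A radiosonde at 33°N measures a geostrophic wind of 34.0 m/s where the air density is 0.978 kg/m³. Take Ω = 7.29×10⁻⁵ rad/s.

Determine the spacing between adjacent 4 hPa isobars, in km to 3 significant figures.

151 km

Coriolis parameter at 33°N:
f = 2Ω sin φ = 2 × 7.29×10⁻⁵ × sin 33° = 7.94×10⁻⁵ s⁻¹
Geostrophic balance rearranged: |∂P/∂n| = f ρ V_g
|∂P/∂n| = 7.94×10⁻⁵ × 0.978 × 34.0 = 2.64×10⁻³ Pa/m
Isobar spacing: Δn = ΔP/|∂P/∂n| = 400 Pa / 2.64×10⁻³ Pa/m = 151487 m ≈ 151 km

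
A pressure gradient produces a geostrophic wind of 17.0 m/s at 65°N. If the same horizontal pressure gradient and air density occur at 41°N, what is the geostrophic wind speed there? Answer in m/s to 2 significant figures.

With the same pressure gradient and density, V_g ∝ 1/f ∝ 1/sin φ.
V₂ = V₁ · sin φ₁ / sin φ₂ = 17.0 × sin 65° / sin 41°
V₂ = 17.0 × 0.9063/0.6561 = 23 m/s

23 m/s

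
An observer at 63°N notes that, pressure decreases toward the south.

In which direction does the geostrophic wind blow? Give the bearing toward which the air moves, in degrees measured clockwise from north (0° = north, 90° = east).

The pressure-gradient force points toward the south (bearing 180°).
Geostrophic balance: in the Northern Hemisphere the Coriolis force deflects motion to the right, so the geostrophic wind blows 90° to the right of the pressure-gradient force (low pressure on the left).
Rotating 180° by 90° clockwise gives 270° — the wind blows toward the west.

270°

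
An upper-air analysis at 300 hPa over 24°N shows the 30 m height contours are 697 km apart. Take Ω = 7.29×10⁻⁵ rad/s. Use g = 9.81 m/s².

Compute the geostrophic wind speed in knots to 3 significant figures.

Coriolis parameter at 24°N:
f = 2Ω sin φ = 2 × 7.29×10⁻⁵ × sin 24° = 5.93×10⁻⁵ s⁻¹
Height gradient: |∂Z/∂n| = 30 m / 697000 m = 4.30×10⁻⁵
On a pressure surface, geostrophic balance gives V_g = (g/f)|∂Z/∂n|:
V_g = 9.81 × 4.30×10⁻⁵ / 5.93×10⁻⁵ = 7.12 m/s
Converting: 7.12 m/s × 1.944 = 13.8 knots

13.8 knots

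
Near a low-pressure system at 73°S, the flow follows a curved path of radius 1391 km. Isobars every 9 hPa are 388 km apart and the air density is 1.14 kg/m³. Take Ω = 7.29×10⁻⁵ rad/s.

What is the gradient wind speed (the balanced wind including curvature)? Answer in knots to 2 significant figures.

Coriolis parameter at 73°S:
f = 2Ω sin φ = 2 × 7.29×10⁻⁵ × sin 73° = 1.39×10⁻⁴ s⁻¹
Pressure gradient: |∂P/∂n| = 900 Pa / 388000 m = 2.32×10⁻³ Pa/m
Geostrophic speed: V_g = |∂P/∂n|/(fρ) = 2.32×10⁻³/(1.39×10⁻⁴ × 1.14) = 14.6 m/s
Around a low, centrifugal force acts outward with Coriolis, so pressure-gradient force balances both:
(1/ρ)|∂P/∂n| = fV + V²/R  →  V² + fR·V − fR·V_g = 0
With fR = 1.39×10⁻⁴ × 1391×10³ m = 194 m/s:
V = [−fR + √((fR)² + 4 fR V_g)]/2 = [−194 + √(194² + 4×194×14.6)]/2 = 13.6 m/s
Subgeostrophic (V < V_g = 14.6 m/s), as expected around a low.
Converting: 13.6 m/s × 1.944 = 27 knots

27 knots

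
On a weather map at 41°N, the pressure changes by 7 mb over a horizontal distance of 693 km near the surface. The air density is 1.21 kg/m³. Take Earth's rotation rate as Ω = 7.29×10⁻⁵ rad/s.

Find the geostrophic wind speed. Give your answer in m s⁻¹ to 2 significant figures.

Coriolis parameter at 41°N:
f = 2Ω sin φ = 2 × 7.29×10⁻⁵ × sin 41° = 9.57×10⁻⁵ s⁻¹
Pressure gradient: |∂P/∂n| = 700 Pa / 693000 m = 1.01×10⁻³ Pa/m
Geostrophic balance (pressure-gradient force = Coriolis force):
V_g = (1/(fρ)) |∂P/∂n| = 1.01×10⁻³ / (9.57×10⁻⁵ × 1.21) = 8.73 m/s

8.7 m s⁻¹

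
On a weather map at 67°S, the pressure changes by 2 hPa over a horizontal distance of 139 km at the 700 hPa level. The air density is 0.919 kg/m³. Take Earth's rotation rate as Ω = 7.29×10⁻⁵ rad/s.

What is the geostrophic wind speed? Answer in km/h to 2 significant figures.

Coriolis parameter at 67°S:
f = 2Ω sin φ = 2 × 7.29×10⁻⁵ × sin 67° = 1.34×10⁻⁴ s⁻¹
Pressure gradient: |∂P/∂n| = 200 Pa / 139000 m = 1.44×10⁻³ Pa/m
Geostrophic balance (pressure-gradient force = Coriolis force):
V_g = (1/(fρ)) |∂P/∂n| = 1.44×10⁻³ / (1.34×10⁻⁴ × 0.919) = 11.7 m/s
Converting: 11.7 m/s × 3.6 = 42 km/h

42 km/h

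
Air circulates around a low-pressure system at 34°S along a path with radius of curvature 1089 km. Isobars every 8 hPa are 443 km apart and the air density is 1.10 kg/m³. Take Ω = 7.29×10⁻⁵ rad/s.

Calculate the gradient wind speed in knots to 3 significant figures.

32.9 knots

Coriolis parameter at 34°S:
f = 2Ω sin φ = 2 × 7.29×10⁻⁵ × sin 34° = 8.15×10⁻⁵ s⁻¹
Pressure gradient: |∂P/∂n| = 800 Pa / 443000 m = 1.81×10⁻³ Pa/m
Geostrophic speed: V_g = |∂P/∂n|/(fρ) = 1.81×10⁻³/(8.15×10⁻⁵ × 1.10) = 20.1 m/s
Around a low, centrifugal force acts outward with Coriolis, so pressure-gradient force balances both:
(1/ρ)|∂P/∂n| = fV + V²/R  →  V² + fR·V − fR·V_g = 0
With fR = 8.15×10⁻⁵ × 1089×10³ m = 88.8 m/s:
V = [−fR + √((fR)² + 4 fR V_g)]/2 = [−88.8 + √(88.8² + 4×88.8×20.1)]/2 = 16.9 m/s
Subgeostrophic (V < V_g = 20.1 m/s), as expected around a low.
Converting: 16.9 m/s × 1.944 = 32.9 knots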